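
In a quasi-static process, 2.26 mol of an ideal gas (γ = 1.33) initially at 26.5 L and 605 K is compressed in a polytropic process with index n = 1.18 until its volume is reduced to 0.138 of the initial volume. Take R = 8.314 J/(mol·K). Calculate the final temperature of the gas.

P₁ = nRT₁/V₁ = 2.26×8.314×605/26.5 = 429 kPa.
Polytropic n=1.18: T₂ = T₁(V₁/V₂)^(n−1) = 605×(7.25)^0.18 = 864 K; P₂ = P₁(V₁/V₂)^n = 4440 kPa.

864 K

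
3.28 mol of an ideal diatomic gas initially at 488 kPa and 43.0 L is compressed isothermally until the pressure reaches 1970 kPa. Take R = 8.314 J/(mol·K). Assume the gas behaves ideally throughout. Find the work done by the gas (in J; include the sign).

-29300 J

T₁ = P₁V₁/(nR) = 488×43.0/(3.28×8.314) = 769 K.
Isothermal: T stays 769 K; PV = const ⇒ V₂ = 10.7 L, P₂ = 1970 kPa.
W = nRT ln(V₂/V₁) = 3.28×8.314×769×ln(0.248) = -29300 J.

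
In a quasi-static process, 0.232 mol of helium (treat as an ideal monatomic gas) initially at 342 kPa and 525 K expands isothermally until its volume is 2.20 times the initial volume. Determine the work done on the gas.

-798 J

V₁ = nRT₁/P₁ = 0.232×8.314×525/342 = 2.96 L.
Isothermal: T stays 525 K; PV = const ⇒ V₂ = 6.51 L, P₂ = 155 kPa.
W = nRT ln(V₂/V₁) = 0.232×8.314×525×ln(2.20) = 798 J.
Work done on the gas = −W_by = -798 J.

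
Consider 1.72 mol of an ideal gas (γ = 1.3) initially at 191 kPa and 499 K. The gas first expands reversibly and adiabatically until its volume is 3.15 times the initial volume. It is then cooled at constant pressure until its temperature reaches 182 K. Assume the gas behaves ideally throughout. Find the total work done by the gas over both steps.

V₁ = nRT₁/P₁ = 1.72×8.314×499/191 = 37.4 L.
Step 1 — Adiabatic: TV^(γ−1) = const ⇒ T₂ = 499×(0.317)^0.300 = 354 K; PV^γ = const ⇒ P₂ = 43.0 kPa.
ΔU = nCvΔT = 1.72×27.7×(354−499) = -6930 J.
Q = 0 for an adiabatic process, so W = −ΔU = 6930 J.
State after step 1: P = 43.0 kPa, V = 118 L, T = 354 K.
Step 2 — Isobaric: P stays 43.0 kPa; V/T = const ⇒ T₂ = 182 K, V₂ = 60.6 L.
W = PΔV = 43.0×(60.6−118) kPa·L = -2460 J.
ΔU = nCvΔT = 1.72×27.7×(182−354) = -8180 J.
Q = ΔU + W = nCpΔT = -10600 J.
Net over both steps: W = 4470 J, Q = -10600 J, ΔU = -15100 J.

4470 J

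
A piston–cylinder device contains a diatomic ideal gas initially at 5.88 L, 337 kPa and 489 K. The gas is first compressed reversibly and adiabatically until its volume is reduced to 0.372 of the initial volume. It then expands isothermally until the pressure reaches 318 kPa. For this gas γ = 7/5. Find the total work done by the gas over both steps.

1840 J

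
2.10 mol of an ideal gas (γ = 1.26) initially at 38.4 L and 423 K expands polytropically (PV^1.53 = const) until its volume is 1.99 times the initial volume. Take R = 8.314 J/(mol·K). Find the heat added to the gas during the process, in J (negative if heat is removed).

-4420 J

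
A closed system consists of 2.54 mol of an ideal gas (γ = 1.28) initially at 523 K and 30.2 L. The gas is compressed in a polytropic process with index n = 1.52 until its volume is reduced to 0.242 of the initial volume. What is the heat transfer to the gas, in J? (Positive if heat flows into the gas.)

19900 J

P₁ = nRT₁/V₁ = 2.54×8.314×523/30.2 = 366 kPa.
Polytropic n=1.52: T₂ = T₁(V₁/V₂)^(n−1) = 523×(4.13)^0.52 = 1090 K; P₂ = P₁(V₁/V₂)^n = 3160 kPa.
W = (P₁V₁−P₂V₂)/(n−1) = (366×30.2−3160×7.31)/0.52 = -23200 J.
ΔU = nCvΔT = 2.54×29.7×(1090−523) = 43000 J.
Q = ΔU + W = 19900 J.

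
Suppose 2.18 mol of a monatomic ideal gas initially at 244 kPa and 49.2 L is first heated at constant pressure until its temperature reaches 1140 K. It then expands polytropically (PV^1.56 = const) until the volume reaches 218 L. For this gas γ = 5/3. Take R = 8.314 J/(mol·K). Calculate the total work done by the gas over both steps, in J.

T₁ = P₁V₁/(nR) = 244×49.2/(2.18×8.314) = 662 K.
Step 1 — Isobaric: P stays 244 kPa; V/T = const ⇒ T₂ = 1140 K, V₂ = 84.7 L.
W = PΔV = 244×(84.7−49.2) kPa·L = 8660 J.
ΔU = nCvΔT = 2.18×12.5×(1140−662) = 13000 J.
Q = ΔU + W = nCpΔT = 21600 J.
State after step 1: P = 244 kPa, V = 84.7 L, T = 1140 K.
Step 2 — Polytropic n=1.56: T₂ = T₁(V₁/V₂)^(n−1) = 1140×(0.388)^0.56 = 671 K; P₂ = P₁(V₁/V₂)^n = 55.8 kPa.
W = (P₁V₁−P₂V₂)/(n−1) = (244×84.7−55.8×218)/0.56 = 15200 J.
ΔU = nCvΔT = 2.18×12.5×(671−1140) = -12700 J.
Q = ΔU + W = 2430 J.
Net over both steps: W = 23800 J, Q = 24100 J, ΔU = 244 J.

23800 J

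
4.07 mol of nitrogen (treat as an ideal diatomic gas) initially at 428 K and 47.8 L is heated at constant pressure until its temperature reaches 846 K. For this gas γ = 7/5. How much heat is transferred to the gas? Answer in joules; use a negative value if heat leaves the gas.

49500 J

P₁ = nRT₁/V₁ = 4.07×8.314×428/47.8 = 303 kPa.
Isobaric: P stays 303 kPa; V/T = const ⇒ T₂ = 846 K, V₂ = 94.5 L.
W = PΔV = 303×(94.5−47.8) kPa·L = 14100 J.
ΔU = nCvΔT = 4.07×20.8×(846−428) = 35400 J.
Q = ΔU + W = nCpΔT = 49500 J.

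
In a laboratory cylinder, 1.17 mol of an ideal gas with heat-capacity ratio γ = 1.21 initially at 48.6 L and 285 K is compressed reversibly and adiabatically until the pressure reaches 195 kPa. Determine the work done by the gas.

P₁ = nRT₁/V₁ = 1.17×8.314×285/48.6 = 57.0 kPa.
Adiabatic: T₂/T₁ = (P₂/P₁)^((γ−1)/γ) ⇒ T₂ = 285×(3.42)^0.174 = 353 K; V₂ = 17.6 L.
ΔU = nCvΔT = 1.17×39.6×(353−285) = 3140 J.
Q = 0 for an adiabatic process, so W = −ΔU = -3140 J.

-3140 J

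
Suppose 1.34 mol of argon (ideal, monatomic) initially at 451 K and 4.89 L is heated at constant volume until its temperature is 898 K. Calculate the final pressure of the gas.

2050 kPa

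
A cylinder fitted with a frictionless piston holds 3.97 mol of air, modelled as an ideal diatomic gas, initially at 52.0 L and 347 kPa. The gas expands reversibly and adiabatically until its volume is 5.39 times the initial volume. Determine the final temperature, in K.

T₁ = P₁V₁/(nR) = 347×52.0/(3.97×8.314) = 547 K.
Adiabatic: TV^(γ−1) = const ⇒ T₂ = 547×(0.186)^0.400 = 279 K; PV^γ = const ⇒ P₂ = 32.8 kPa.

279 K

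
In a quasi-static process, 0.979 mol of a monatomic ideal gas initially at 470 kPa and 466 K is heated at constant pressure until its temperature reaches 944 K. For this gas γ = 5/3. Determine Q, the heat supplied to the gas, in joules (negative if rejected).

9730 J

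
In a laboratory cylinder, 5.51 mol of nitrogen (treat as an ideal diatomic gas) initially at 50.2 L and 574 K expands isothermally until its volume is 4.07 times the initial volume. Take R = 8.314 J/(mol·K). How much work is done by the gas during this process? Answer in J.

P₁ = nRT₁/V₁ = 5.51×8.314×574/50.2 = 524 kPa.
Isothermal: T stays 574 K; PV = const ⇒ V₂ = 204 L, P₂ = 129 kPa.
W = nRT ln(V₂/V₁) = 5.51×8.314×574×ln(4.07) = 36900 J.

36900 J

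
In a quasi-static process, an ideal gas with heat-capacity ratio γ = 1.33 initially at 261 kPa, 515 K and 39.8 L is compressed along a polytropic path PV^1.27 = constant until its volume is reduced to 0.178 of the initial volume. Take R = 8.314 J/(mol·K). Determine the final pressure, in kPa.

Polytropic n=1.27: T₂ = T₁(V₁/V₂)^(n−1) = 515×(5.62)^0.27 = 821 K; P₂ = P₁(V₁/V₂)^n = 2340 kPa.

2340 kPa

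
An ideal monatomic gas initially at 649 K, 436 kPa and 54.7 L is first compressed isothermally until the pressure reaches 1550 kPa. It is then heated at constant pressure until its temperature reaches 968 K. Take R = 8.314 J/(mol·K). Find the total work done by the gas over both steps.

-18500 J

n = P₁V₁/(RT₁) = 436×54.7/(8.314×649) = 4.42 mol.
Step 1 — Isothermal: T stays 649 K; PV = const ⇒ V₂ = 15.4 L, P₂ = 1550 kPa.
ΔU = 0 (ideal gas, T constant).
W = nRT ln(V₂/V₁) = 4.42×8.314×649×ln(0.281) = -30200 J.
Q = ΔU + W = -30200 J.
State after step 1: P = 1550 kPa, V = 15.4 L, T = 649 K.
Step 2 — Isobaric: P stays 1550 kPa; V/T = const ⇒ T₂ = 968 K, V₂ = 22.9 L.
W = PΔV = 1550×(22.9−15.4) kPa·L = 11700 J.
ΔU = nCvΔT = 4.42×12.5×(968−649) = 17600 J.
Q = ΔU + W = nCpΔT = 29300 J.
Net over both steps: W = -18500 J, Q = -943 J, ΔU = 17600 J.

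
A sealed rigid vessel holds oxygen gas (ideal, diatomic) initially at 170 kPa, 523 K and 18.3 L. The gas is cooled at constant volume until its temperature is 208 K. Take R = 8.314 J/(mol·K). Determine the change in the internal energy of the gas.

-4680 J

n = P₁V₁/(RT₁) = 170×18.3/(8.314×523) = 0.715 mol.
Isochoric: V stays 18.3 L; P/T = const ⇒ T₂ = 208 K, P₂ = 67.6 kPa.
For an ideal gas ΔU = nCvΔT with Cv = (5/2)R = 20.8 J/(mol·K).
ΔU = 0.715×20.8×(208−523) = -4680 J.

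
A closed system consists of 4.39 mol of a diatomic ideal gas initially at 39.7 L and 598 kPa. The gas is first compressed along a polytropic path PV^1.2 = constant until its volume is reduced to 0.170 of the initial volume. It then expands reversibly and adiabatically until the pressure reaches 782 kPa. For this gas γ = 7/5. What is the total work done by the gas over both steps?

T₁ = P₁V₁/(nR) = 598×39.7/(4.39×8.314) = 650 K.
Step 1 — Polytropic n=1.2: T₂ = T₁(V₁/V₂)^(n−1) = 650×(5.88)^0.20 = 927 K; P₂ = P₁(V₁/V₂)^n = 5010 kPa.
W = (P₁V₁−P₂V₂)/(n−1) = (598×39.7−5010×6.75)/0.20 = -50500 J.
ΔU = nCvΔT = 4.39×20.8×(927−650) = 25200 J.
Q = ΔU + W = -25200 J.
State after step 1: P = 5010 kPa, V = 6.75 L, T = 927 K.
Step 2 — Adiabatic: T₂/T₁ = (P₂/P₁)^((γ−1)/γ) ⇒ T₂ = 927×(0.156)^0.286 = 545 K; V₂ = 25.4 L.
ΔU = nCvΔT = 4.39×20.8×(545−927) = -34800 J.
Q = 0 for an adiabatic process, so W = −ΔU = 34800 J.
Net over both steps: W = -15600 J, Q = -25200 J, ΔU = -9600 J.

-15600 J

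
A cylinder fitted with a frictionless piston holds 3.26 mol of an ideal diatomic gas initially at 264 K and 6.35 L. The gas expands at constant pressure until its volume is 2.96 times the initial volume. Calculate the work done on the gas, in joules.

-14000 J

P₁ = nRT₁/V₁ = 3.26×8.314×264/6.35 = 1130 kPa.
Isobaric: P stays 1130 kPa; V/T = const ⇒ T₂ = 781 K, V₂ = 18.8 L.
W = PΔV = 1130×(18.8−6.35) kPa·L = 14000 J.
Work done on the gas = −W_by = -14000 J.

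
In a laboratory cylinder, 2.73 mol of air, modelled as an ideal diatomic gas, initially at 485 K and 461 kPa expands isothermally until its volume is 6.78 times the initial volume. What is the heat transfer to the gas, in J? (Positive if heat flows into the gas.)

21100 J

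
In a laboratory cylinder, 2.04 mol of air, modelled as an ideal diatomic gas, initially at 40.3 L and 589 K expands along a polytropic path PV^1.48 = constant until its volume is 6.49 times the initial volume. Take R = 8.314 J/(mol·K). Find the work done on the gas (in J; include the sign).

-12300 J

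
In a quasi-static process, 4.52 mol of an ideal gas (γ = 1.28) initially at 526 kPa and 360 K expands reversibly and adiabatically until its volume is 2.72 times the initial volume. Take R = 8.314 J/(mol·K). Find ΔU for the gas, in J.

V₁ = nRT₁/P₁ = 4.52×8.314×360/526 = 25.7 L.
Adiabatic: TV^(γ−1) = const ⇒ T₂ = 360×(0.368)^0.280 = 272 K; PV^γ = const ⇒ P₂ = 146 kPa.
For an ideal gas ΔU = nCvΔT with Cv = R/(γ−1) = 29.7 J/(mol·K).
ΔU = 4.52×29.7×(272−360) = -11800 J.

-11800 J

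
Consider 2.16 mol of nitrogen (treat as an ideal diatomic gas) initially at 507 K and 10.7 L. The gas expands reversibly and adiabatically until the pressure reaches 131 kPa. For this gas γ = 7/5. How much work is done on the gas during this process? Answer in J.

P₁ = nRT₁/V₁ = 2.16×8.314×507/10.7 = 851 kPa.
Adiabatic: T₂/T₁ = (P₂/P₁)^((γ−1)/γ) ⇒ T₂ = 507×(0.154)^0.286 = 297 K; V₂ = 40.7 L.
ΔU = nCvΔT = 2.16×20.8×(297−507) = -9430 J.
Q = 0 for an adiabatic process, so W = −ΔU = 9430 J.
Work done on the gas = −W_by = -9430 J.

-9430 J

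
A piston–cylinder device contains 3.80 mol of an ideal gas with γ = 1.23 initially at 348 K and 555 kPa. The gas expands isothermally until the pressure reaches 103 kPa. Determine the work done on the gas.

V₁ = nRT₁/P₁ = 3.80×8.314×348/555 = 19.8 L.
Isothermal: T stays 348 K; PV = const ⇒ V₂ = 107 L, P₂ = 103 kPa.
W = nRT ln(V₂/V₁) = 3.80×8.314×348×ln(5.39) = 18500 J.
Work done on the gas = −W_by = -18500 J.

-18500 J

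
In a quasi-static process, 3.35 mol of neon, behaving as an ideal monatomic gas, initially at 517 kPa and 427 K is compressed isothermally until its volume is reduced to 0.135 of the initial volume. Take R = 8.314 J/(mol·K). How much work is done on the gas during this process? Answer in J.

V₁ = nRT₁/P₁ = 3.35×8.314×427/517 = 23.0 L.
Isothermal: T stays 427 K; PV = const ⇒ V₂ = 3.11 L, P₂ = 3830 kPa.
W = nRT ln(V₂/V₁) = 3.35×8.314×427×ln(0.135) = -23800 J.
Work done on the gas = −W_by = 23800 J.

23800 J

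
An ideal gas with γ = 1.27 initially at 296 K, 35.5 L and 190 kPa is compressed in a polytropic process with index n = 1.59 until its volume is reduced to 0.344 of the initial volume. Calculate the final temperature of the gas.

556 K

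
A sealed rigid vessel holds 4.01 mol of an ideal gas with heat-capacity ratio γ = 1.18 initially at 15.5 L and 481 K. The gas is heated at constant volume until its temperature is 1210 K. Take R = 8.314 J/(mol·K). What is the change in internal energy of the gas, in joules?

135000 J

P₁ = nRT₁/V₁ = 4.01×8.314×481/15.5 = 1030 kPa.
Isochoric: V stays 15.5 L; P/T = const ⇒ T₂ = 1210 K, P₂ = 2600 kPa.
For an ideal gas ΔU = nCvΔT with Cv = R/(γ−1) = 46.2 J/(mol·K).
ΔU = 4.01×46.2×(1210−481) = 135000 J.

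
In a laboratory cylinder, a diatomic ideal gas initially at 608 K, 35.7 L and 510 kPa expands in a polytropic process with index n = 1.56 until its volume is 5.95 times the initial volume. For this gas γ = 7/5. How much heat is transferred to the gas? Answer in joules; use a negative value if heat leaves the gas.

-8210 J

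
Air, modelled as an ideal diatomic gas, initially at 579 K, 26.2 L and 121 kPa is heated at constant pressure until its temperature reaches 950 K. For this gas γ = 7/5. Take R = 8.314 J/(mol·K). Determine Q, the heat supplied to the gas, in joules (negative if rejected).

7110 J

n = P₁V₁/(RT₁) = 121×26.2/(8.314×579) = 0.659 mol.
Isobaric: P stays 121 kPa; V/T = const ⇒ T₂ = 950 K, V₂ = 43.0 L.
W = PΔV = 121×(43.0−26.2) kPa·L = 2030 J.
ΔU = nCvΔT = 0.659×20.8×(950−579) = 5080 J.
Q = ΔU + W = nCpΔT = 7110 J.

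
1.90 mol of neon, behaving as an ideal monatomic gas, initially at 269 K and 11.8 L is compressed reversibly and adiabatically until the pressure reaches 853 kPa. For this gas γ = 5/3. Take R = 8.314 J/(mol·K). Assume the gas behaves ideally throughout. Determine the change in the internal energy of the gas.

2630 J

P₁ = nRT₁/V₁ = 1.90×8.314×269/11.8 = 360 kPa.
Adiabatic: T₂/T₁ = (P₂/P₁)^((γ−1)/γ) ⇒ T₂ = 269×(2.37)^0.400 = 380 K; V₂ = 7.03 L.
For an ideal gas ΔU = nCvΔT with Cv = (3/2)R = 12.5 J/(mol·K).
ΔU = 1.90×12.5×(380−269) = 2630 J.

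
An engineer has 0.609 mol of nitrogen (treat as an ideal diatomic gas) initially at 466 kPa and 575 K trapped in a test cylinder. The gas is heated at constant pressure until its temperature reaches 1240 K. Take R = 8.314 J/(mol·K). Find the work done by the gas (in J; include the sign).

V₁ = nRT₁/P₁ = 0.609×8.314×575/466 = 6.25 L.
Isobaric: P stays 466 kPa; V/T = const ⇒ T₂ = 1240 K, V₂ = 13.5 L.
W = PΔV = 466×(13.5−6.25) kPa·L = 3370 J.

3370 J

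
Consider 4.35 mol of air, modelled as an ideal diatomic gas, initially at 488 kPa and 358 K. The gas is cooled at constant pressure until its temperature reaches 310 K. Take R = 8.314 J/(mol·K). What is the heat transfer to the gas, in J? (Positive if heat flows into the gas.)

-6080 J

V₁ = nRT₁/P₁ = 4.35×8.314×358/488 = 26.5 L.
Isobaric: P stays 488 kPa; V/T = const ⇒ T₂ = 310 K, V₂ = 23.0 L.
W = PΔV = 488×(23.0−26.5) kPa·L = -1740 J.
ΔU = nCvΔT = 4.35×20.8×(310−358) = -4340 J.
Q = ΔU + W = nCpΔT = -6080 J.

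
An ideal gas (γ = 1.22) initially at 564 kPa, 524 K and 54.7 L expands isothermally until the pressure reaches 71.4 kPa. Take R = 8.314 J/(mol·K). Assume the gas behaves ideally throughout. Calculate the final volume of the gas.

Isothermal: T stays 524 K; PV = const ⇒ V₂ = 432 L, P₂ = 71.4 kPa.

432 L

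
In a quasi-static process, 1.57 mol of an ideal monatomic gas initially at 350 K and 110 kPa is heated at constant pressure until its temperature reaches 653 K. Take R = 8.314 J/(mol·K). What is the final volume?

77.5 L

V₁ = nRT₁/P₁ = 1.57×8.314×350/110 = 41.5 L.
Isobaric: P stays 110 kPa; V/T = const ⇒ T₂ = 653 K, V₂ = 77.5 L.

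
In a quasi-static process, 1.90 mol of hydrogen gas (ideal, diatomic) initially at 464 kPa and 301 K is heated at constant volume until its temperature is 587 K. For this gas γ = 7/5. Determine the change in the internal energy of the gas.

11300 J

V₁ = nRT₁/P₁ = 1.90×8.314×301/464 = 10.2 L.
Isochoric: V stays 10.2 L; P/T = const ⇒ T₂ = 587 K, P₂ = 905 kPa.
For an ideal gas ΔU = nCvΔT with Cv = (5/2)R = 20.8 J/(mol·K).
ΔU = 1.90×20.8×(587−301) = 11300 J.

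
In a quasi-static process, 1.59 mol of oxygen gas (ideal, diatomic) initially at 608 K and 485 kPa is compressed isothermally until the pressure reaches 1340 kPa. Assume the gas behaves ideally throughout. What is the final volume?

6.00 L

V₁ = nRT₁/P₁ = 1.59×8.314×608/485 = 16.6 L.
Isothermal: T stays 608 K; PV = const ⇒ V₂ = 6.00 L, P₂ = 1340 kPa.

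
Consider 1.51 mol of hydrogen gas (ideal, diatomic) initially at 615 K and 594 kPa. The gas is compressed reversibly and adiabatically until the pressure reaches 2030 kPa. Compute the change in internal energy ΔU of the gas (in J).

V₁ = nRT₁/P₁ = 1.51×8.314×615/594 = 13.0 L.
Adiabatic: T₂/T₁ = (P₂/P₁)^((γ−1)/γ) ⇒ T₂ = 615×(3.42)^0.286 = 874 K; V₂ = 5.40 L.
For an ideal gas ΔU = nCvΔT with Cv = (5/2)R = 20.8 J/(mol·K).
ΔU = 1.51×20.8×(874−615) = 8120 J.

8120 J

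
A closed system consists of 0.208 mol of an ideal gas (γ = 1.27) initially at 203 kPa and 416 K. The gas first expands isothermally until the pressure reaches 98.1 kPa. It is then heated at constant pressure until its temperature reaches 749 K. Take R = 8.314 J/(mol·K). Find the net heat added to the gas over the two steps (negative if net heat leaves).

3230 J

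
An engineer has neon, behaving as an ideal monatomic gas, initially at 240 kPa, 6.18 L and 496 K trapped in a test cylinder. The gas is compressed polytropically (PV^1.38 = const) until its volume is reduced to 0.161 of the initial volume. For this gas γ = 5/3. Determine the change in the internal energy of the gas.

2230 J

n = P₁V₁/(RT₁) = 240×6.18/(8.314×496) = 0.360 mol.
Polytropic n=1.38: T₂ = T₁(V₁/V₂)^(n−1) = 496×(6.21)^0.38 = 993 K; P₂ = P₁(V₁/V₂)^n = 2980 kPa.
For an ideal gas ΔU = nCvΔT with Cv = (3/2)R = 12.5 J/(mol·K).
ΔU = 0.360×12.5×(993−496) = 2230 J.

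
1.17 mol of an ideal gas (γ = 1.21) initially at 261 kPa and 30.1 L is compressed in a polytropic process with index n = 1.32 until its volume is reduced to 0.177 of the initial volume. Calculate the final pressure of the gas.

2570 kPa

T₁ = P₁V₁/(nR) = 261×30.1/(1.17×8.314) = 808 K.
Polytropic n=1.32: T₂ = T₁(V₁/V₂)^(n−1) = 808×(5.65)^0.32 = 1410 K; P₂ = P₁(V₁/V₂)^n = 2570 kPa.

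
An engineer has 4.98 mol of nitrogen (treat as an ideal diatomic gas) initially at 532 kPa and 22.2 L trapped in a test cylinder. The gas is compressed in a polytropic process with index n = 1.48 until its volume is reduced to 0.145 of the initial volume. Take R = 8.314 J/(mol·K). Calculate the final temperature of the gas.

T₁ = P₁V₁/(nR) = 532×22.2/(4.98×8.314) = 285 K.
Polytropic n=1.48: T₂ = T₁(V₁/V₂)^(n−1) = 285×(6.90)^0.48 = 721 K; P₂ = P₁(V₁/V₂)^n = 9270 kPa.

721 K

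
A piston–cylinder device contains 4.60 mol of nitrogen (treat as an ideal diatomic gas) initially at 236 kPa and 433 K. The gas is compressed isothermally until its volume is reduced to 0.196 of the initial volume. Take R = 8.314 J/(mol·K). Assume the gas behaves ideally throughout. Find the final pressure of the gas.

1200 kPa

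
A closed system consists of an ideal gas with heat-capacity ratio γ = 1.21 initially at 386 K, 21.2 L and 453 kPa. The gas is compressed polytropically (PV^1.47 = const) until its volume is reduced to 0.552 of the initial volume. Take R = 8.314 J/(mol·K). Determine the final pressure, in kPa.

Polytropic n=1.47: T₂ = T₁(V₁/V₂)^(n−1) = 386×(1.81)^0.47 = 510 K; P₂ = P₁(V₁/V₂)^n = 1090 kPa.

1090 kPa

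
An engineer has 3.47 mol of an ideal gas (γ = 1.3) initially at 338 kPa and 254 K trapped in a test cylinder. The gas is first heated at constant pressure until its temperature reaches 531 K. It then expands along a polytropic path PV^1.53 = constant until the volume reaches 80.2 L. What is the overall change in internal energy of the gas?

V₁ = nRT₁/P₁ = 3.47×8.314×254/338 = 21.7 L.
Step 1 — Isobaric: P stays 338 kPa; V/T = const ⇒ T₂ = 531 K, V₂ = 45.3 L.
W = PΔV = 338×(45.3−21.7) kPa·L = 7990 J.
ΔU = nCvΔT = 3.47×27.7×(531−254) = 26600 J.
Q = ΔU + W = nCpΔT = 34600 J.
State after step 1: P = 338 kPa, V = 45.3 L, T = 531 K.
Step 2 — Polytropic n=1.53: T₂ = T₁(V₁/V₂)^(n−1) = 531×(0.565)^0.53 = 392 K; P₂ = P₁(V₁/V₂)^n = 141 kPa.
W = (P₁V₁−P₂V₂)/(n−1) = (338×45.3−141×80.2)/0.53 = 7540 J.
ΔU = nCvΔT = 3.47×27.7×(392−531) = -13300 J.
Q = ΔU + W = -5780 J.
Net over both steps: W = 15500 J, Q = 28800 J, ΔU = 13300 J.

13300 J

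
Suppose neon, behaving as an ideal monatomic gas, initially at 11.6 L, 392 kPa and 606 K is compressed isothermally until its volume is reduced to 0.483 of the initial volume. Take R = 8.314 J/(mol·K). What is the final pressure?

812 kPa

Isothermal: T stays 606 K; PV = const ⇒ V₂ = 5.60 L, P₂ = 812 kPa.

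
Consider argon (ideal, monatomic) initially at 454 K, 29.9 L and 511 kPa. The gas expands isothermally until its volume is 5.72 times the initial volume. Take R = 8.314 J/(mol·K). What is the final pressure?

89.3 kPa

Isothermal: T stays 454 K; PV = const ⇒ V₂ = 171 L, P₂ = 89.3 kPa.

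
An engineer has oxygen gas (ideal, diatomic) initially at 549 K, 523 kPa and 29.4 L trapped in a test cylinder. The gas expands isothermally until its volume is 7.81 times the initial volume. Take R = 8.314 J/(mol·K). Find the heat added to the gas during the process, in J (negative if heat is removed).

31600 J

n = P₁V₁/(RT₁) = 523×29.4/(8.314×549) = 3.37 mol.
Isothermal: T stays 549 K; PV = const ⇒ V₂ = 230 L, P₂ = 67.0 kPa.
ΔU = 0 (ideal gas, T constant).
W = nRT ln(V₂/V₁) = 3.37×8.314×549×ln(7.81) = 31600 J.
Q = ΔU + W = 31600 J.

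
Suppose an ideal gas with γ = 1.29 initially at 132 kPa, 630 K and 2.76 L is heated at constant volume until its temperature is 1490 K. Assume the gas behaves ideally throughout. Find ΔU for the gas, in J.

1710 J

n = P₁V₁/(RT₁) = 132×2.76/(8.314×630) = 0.0696 mol.
Isochoric: V stays 2.76 L; P/T = const ⇒ T₂ = 1490 K, P₂ = 312 kPa.
For an ideal gas ΔU = nCvΔT with Cv = R/(γ−1) = 28.7 J/(mol·K).
ΔU = 0.0696×28.7×(1490−630) = 1710 J.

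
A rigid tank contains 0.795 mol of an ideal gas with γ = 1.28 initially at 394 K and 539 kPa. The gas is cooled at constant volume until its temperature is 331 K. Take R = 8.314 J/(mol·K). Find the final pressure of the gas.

453 kPa

V₁ = nRT₁/P₁ = 0.795×8.314×394/539 = 4.83 L.
Isochoric: V stays 4.83 L; P/T = const ⇒ T₂ = 331 K, P₂ = 453 kPa.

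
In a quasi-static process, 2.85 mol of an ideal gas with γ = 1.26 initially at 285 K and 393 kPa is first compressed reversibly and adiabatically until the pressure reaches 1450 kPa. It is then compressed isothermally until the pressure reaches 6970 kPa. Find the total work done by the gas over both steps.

-21900 J

V₁ = nRT₁/P₁ = 2.85×8.314×285/393 = 17.2 L.
Step 1 — Adiabatic: T₂/T₁ = (P₂/P₁)^((γ−1)/γ) ⇒ T₂ = 285×(3.69)^0.206 = 373 K; V₂ = 6.10 L.
ΔU = nCvΔT = 2.85×32.0×(373−285) = 8030 J.
Q = 0 for an adiabatic process, so W = −ΔU = -8030 J.
State after step 1: P = 1450 kPa, V = 6.10 L, T = 373 K.
Step 2 — Isothermal: T stays 373 K; PV = const ⇒ V₂ = 1.27 L, P₂ = 6970 kPa.
ΔU = 0 (ideal gas, T constant).
W = nRT ln(V₂/V₁) = 2.85×8.314×373×ln(0.208) = -13900 J.
Q = ΔU + W = -13900 J.
Net over both steps: W = -21900 J, Q = -13900 J, ΔU = 8030 J.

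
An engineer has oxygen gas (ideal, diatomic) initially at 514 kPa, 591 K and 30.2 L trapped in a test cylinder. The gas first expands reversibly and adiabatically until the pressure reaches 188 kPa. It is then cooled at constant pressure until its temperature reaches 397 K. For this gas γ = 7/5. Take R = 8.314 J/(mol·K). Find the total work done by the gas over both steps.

n = P₁V₁/(RT₁) = 514×30.2/(8.314×591) = 3.16 mol.
Step 1 — Adiabatic: T₂/T₁ = (P₂/P₁)^((γ−1)/γ) ⇒ T₂ = 591×(0.366)^0.286 = 443 K; V₂ = 61.9 L.
ΔU = nCvΔT = 3.16×20.8×(443−591) = -9690 J.
Q = 0 for an adiabatic process, so W = −ΔU = 9690 J.
State after step 1: P = 188 kPa, V = 61.9 L, T = 443 K.
Step 2 — Isobaric: P stays 188 kPa; V/T = const ⇒ T₂ = 397 K, V₂ = 55.5 L.
W = PΔV = 188×(55.5−61.9) kPa·L = -1220 J.
ΔU = nCvΔT = 3.16×20.8×(397−443) = -3050 J.
Q = ΔU + W = nCpΔT = -4260 J.
Net over both steps: W = 8470 J, Q = -4260 J, ΔU = -12700 J.

8470 J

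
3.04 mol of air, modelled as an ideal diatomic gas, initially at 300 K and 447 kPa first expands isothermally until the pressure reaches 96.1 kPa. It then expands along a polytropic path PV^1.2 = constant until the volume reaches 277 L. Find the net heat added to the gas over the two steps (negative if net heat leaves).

V₁ = nRT₁/P₁ = 3.04×8.314×300/447 = 17.0 L.
Step 1 — Isothermal: T stays 300 K; PV = const ⇒ V₂ = 78.9 L, P₂ = 96.1 kPa.
ΔU = 0 (ideal gas, T constant).
W = nRT ln(V₂/V₁) = 3.04×8.314×300×ln(4.65) = 11700 J.
Q = ΔU + W = 11700 J.
State after step 1: P = 96.1 kPa, V = 78.9 L, T = 300 K.
Step 2 — Polytropic n=1.2: T₂ = T₁(V₁/V₂)^(n−1) = 300×(0.285)^0.20 = 233 K; P₂ = P₁(V₁/V₂)^n = 21.3 kPa.
W = (P₁V₁−P₂V₂)/(n−1) = (96.1×78.9−21.3×277)/0.20 = 8420 J.
ΔU = nCvΔT = 3.04×20.8×(233−300) = -4210 J.
Q = ΔU + W = 4210 J.
Net over both steps: W = 20100 J, Q = 15900 J, ΔU = -4210 J.

15900 J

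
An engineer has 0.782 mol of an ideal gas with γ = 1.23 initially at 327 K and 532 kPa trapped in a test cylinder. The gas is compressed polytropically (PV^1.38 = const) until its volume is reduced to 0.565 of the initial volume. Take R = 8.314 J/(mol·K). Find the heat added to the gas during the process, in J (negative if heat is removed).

V₁ = nRT₁/P₁ = 0.782×8.314×327/532 = 4.00 L.
Polytropic n=1.38: T₂ = T₁(V₁/V₂)^(n−1) = 327×(1.77)^0.38 = 406 K; P₂ = P₁(V₁/V₂)^n = 1170 kPa.
W = (P₁V₁−P₂V₂)/(n−1) = (532×4.00−1170×2.26)/0.38 = -1360 J.
ΔU = nCvΔT = 0.782×36.1×(406−327) = 2240 J.
Q = ΔU + W = 884 J.

884 J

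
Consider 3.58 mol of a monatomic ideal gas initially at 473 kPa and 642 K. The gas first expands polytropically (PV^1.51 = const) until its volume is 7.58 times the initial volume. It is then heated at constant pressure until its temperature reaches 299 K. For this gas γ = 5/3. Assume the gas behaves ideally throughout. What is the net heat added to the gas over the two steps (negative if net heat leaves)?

V₁ = nRT₁/P₁ = 3.58×8.314×642/473 = 40.4 L.
Step 1 — Polytropic n=1.51: T₂ = T₁(V₁/V₂)^(n−1) = 642×(0.132)^0.51 = 229 K; P₂ = P₁(V₁/V₂)^n = 22.2 kPa.
W = (P₁V₁−P₂V₂)/(n−1) = (473×40.4−22.2×306)/0.51 = 24100 J.
ΔU = nCvΔT = 3.58×12.5×(229−642) = -18500 J.
Q = ΔU + W = 5670 J.
State after step 1: P = 22.2 kPa, V = 306 L, T = 229 K.
Step 2 — Isobaric: P stays 22.2 kPa; V/T = const ⇒ T₂ = 299 K, V₂ = 401 L.
W = PΔV = 22.2×(401−306) kPa·L = 2100 J.
ΔU = nCvΔT = 3.58×12.5×(299−229) = 3150 J.
Q = ΔU + W = nCpΔT = 5250 J.
Net over both steps: W = 26200 J, Q = 10900 J, ΔU = -15300 J.

10900 J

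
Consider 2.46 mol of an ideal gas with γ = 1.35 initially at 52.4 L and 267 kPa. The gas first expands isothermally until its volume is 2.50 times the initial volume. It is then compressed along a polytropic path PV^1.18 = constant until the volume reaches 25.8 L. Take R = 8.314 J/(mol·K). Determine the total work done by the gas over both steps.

-13600 J

T₁ = P₁V₁/(nR) = 267×52.4/(2.46×8.314) = 684 K.
Step 1 — Isothermal: T stays 684 K; PV = const ⇒ V₂ = 131 L, P₂ = 107 kPa.
ΔU = 0 (ideal gas, T constant).
W = nRT ln(V₂/V₁) = 2.46×8.314×684×ln(2.50) = 12800 J.
Q = ΔU + W = 12800 J.
State after step 1: P = 107 kPa, V = 131 L, T = 684 K.
Step 2 — Polytropic n=1.18: T₂ = T₁(V₁/V₂)^(n−1) = 684×(5.08)^0.18 = 916 K; P₂ = P₁(V₁/V₂)^n = 727 kPa.
W = (P₁V₁−P₂V₂)/(n−1) = (107×131−727×25.8)/0.18 = -26400 J.
ΔU = nCvΔT = 2.46×23.8×(916−684) = 13600 J.
Q = ΔU + W = -12800 J.
Net over both steps: W = -13600 J, Q = -6.17 J, ΔU = 13600 J.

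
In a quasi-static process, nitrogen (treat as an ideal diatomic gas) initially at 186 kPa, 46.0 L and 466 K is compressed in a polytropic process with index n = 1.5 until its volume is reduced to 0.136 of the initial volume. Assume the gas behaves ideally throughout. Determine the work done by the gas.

n = P₁V₁/(RT₁) = 186×46.0/(8.314×466) = 2.21 mol.
Polytropic n=1.5: T₂ = T₁(V₁/V₂)^(n−1) = 466×(7.35)^0.50 = 1260 K; P₂ = P₁(V₁/V₂)^n = 3710 kPa.
W = (P₁V₁−P₂V₂)/(n−1) = (186×46.0−3710×6.26)/0.50 = -29300 J.

-29300 J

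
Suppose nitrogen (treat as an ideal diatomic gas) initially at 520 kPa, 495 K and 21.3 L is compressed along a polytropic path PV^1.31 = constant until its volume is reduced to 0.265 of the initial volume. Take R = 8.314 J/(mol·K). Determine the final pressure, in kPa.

2960 kPa

Polytropic n=1.31: T₂ = T₁(V₁/V₂)^(n−1) = 495×(3.77)^0.31 = 747 K; P₂ = P₁(V₁/V₂)^n = 2960 kPa.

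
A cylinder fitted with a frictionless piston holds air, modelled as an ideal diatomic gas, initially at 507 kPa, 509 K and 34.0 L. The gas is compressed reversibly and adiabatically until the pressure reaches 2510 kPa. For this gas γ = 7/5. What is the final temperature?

804 K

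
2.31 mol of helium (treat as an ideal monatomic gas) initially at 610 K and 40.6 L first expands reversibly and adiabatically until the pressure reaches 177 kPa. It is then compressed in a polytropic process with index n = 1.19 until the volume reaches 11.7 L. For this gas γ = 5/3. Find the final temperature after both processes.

672 K

P₁ = nRT₁/V₁ = 2.31×8.314×610/40.6 = 289 kPa.
Step 1 — Adiabatic: T₂/T₁ = (P₂/P₁)^((γ−1)/γ) ⇒ T₂ = 610×(0.613)^0.400 = 502 K; V₂ = 54.4 L.
ΔU = nCvΔT = 2.31×12.5×(502−610) = -3120 J.
Q = 0 for an adiabatic process, so W = −ΔU = 3120 J.
State after step 1: P = 177 kPa, V = 54.4 L, T = 502 K.
Step 2 — Polytropic n=1.19: T₂ = T₁(V₁/V₂)^(n−1) = 502×(4.65)^0.19 = 672 K; P₂ = P₁(V₁/V₂)^n = 1100 kPa.
W = (P₁V₁−P₂V₂)/(n−1) = (177×54.4−1100×11.7)/0.19 = -17200 J.
ΔU = nCvΔT = 2.31×12.5×(672−502) = 4900 J.
Q = ΔU + W = -12300 J.
Net over both steps: W = -14100 J, Q = -12300 J, ΔU = 1780 J.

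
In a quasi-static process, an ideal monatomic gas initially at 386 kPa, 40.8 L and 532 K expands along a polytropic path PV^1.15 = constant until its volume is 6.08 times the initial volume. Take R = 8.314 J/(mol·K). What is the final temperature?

406 K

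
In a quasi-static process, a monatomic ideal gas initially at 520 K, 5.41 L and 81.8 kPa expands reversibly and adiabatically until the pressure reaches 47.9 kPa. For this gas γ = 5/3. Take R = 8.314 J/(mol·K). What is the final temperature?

Adiabatic: T₂/T₁ = (P₂/P₁)^((γ−1)/γ) ⇒ T₂ = 520×(0.586)^0.400 = 420 K; V₂ = 7.46 L.

420 K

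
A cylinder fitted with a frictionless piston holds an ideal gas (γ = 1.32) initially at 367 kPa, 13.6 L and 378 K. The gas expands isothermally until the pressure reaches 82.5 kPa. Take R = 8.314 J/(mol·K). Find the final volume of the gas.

Isothermal: T stays 378 K; PV = const ⇒ V₂ = 60.5 L, P₂ = 82.5 kPa.

60.5 L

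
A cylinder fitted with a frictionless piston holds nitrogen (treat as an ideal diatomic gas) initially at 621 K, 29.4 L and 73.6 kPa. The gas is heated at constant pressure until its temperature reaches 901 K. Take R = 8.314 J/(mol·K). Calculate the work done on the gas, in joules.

n = P₁V₁/(RT₁) = 73.6×29.4/(8.314×621) = 0.419 mol.
Isobaric: P stays 73.6 kPa; V/T = const ⇒ T₂ = 901 K, V₂ = 42.7 L.
W = PΔV = 73.6×(42.7−29.4) kPa·L = 976 J.
Work done on the gas = −W_by = -976 J.

-976 J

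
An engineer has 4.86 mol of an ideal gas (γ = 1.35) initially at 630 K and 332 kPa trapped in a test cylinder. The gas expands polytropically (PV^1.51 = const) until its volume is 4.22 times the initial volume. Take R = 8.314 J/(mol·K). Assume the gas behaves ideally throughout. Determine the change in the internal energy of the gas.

-37800 J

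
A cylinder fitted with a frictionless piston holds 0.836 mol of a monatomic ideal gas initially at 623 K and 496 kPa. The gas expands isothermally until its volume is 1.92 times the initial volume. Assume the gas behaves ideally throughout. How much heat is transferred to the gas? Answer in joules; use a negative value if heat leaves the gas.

2820 J

V₁ = nRT₁/P₁ = 0.836×8.314×623/496 = 8.73 L.
Isothermal: T stays 623 K; PV = const ⇒ V₂ = 16.8 L, P₂ = 258 kPa.
ΔU = 0 (ideal gas, T constant).
W = nRT ln(V₂/V₁) = 0.836×8.314×623×ln(1.92) = 2820 J.
Q = ΔU + W = 2820 J.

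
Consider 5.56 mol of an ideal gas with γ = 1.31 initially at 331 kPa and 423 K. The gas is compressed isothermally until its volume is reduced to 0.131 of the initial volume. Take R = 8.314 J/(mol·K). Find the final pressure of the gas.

2530 kPa

V₁ = nRT₁/P₁ = 5.56×8.314×423/331 = 59.1 L.
Isothermal: T stays 423 K; PV = const ⇒ V₂ = 7.74 L, P₂ = 2530 kPa.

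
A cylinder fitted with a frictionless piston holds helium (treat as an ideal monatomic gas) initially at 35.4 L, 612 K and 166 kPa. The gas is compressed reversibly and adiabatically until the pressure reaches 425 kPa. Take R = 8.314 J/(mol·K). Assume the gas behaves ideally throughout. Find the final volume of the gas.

20.1 L

Adiabatic: T₂/T₁ = (P₂/P₁)^((γ−1)/γ) ⇒ T₂ = 612×(2.56)^0.400 = 891 K; V₂ = 20.1 L.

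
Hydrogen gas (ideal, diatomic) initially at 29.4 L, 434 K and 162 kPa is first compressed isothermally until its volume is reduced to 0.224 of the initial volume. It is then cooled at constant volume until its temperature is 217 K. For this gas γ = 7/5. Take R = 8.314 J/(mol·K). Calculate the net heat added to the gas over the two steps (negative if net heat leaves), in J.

n = P₁V₁/(RT₁) = 162×29.4/(8.314×434) = 1.32 mol.
Step 1 — Isothermal: T stays 434 K; PV = const ⇒ V₂ = 6.59 L, P₂ = 723 kPa.
ΔU = 0 (ideal gas, T constant).
W = nRT ln(V₂/V₁) = 1.32×8.314×434×ln(0.224) = -7130 J.
Q = ΔU + W = -7130 J.
State after step 1: P = 723 kPa, V = 6.59 L, T = 434 K.
Step 2 — Isochoric: V stays 6.59 L; P/T = const ⇒ T₂ = 217 K, P₂ = 362 kPa.
W = 0 (no volume change).
ΔU = nCvΔT = 1.32×20.8×(217−434) = -5950 J.
Q = ΔU = -5950 J.
Net over both steps: W = -7130 J, Q = -13100 J, ΔU = -5950 J.

-13100 J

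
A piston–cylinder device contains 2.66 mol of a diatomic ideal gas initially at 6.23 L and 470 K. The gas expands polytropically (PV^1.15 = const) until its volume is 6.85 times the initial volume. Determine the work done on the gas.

P₁ = nRT₁/V₁ = 2.66×8.314×470/6.23 = 1670 kPa.
Polytropic n=1.15: T₂ = T₁(V₁/V₂)^(n−1) = 470×(0.146)^0.15 = 352 K; P₂ = P₁(V₁/V₂)^n = 182 kPa.
W = (P₁V₁−P₂V₂)/(n−1) = (1670×6.23−182×42.7)/0.15 = 17400 J.
Work done on the gas = −W_by = -17400 J.

-17400 J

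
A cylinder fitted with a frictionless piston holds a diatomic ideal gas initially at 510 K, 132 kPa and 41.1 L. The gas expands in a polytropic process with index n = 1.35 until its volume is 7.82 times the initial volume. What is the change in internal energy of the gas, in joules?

-6960 J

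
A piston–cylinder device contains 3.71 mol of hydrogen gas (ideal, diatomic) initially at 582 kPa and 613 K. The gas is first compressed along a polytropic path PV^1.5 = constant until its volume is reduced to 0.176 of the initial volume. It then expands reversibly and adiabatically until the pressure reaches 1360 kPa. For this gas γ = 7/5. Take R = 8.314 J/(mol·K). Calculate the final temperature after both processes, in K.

884 K

V₁ = nRT₁/P₁ = 3.71×8.314×613/582 = 32.5 L.
Step 1 — Polytropic n=1.5: T₂ = T₁(V₁/V₂)^(n−1) = 613×(5.68)^0.50 = 1460 K; P₂ = P₁(V₁/V₂)^n = 7880 kPa.
W = (P₁V₁−P₂V₂)/(n−1) = (582×32.5−7880×5.72)/0.50 = -52300 J.
ΔU = nCvΔT = 3.71×20.8×(1460−613) = 65400 J.
Q = ΔU + W = 13100 J.
State after step 1: P = 7880 kPa, V = 5.72 L, T = 1460 K.
Step 2 — Adiabatic: T₂/T₁ = (P₂/P₁)^((γ−1)/γ) ⇒ T₂ = 1460×(0.173)^0.286 = 884 K; V₂ = 20.1 L.
ΔU = nCvΔT = 3.71×20.8×(884−1460) = -44500 J.
Q = 0 for an adiabatic process, so W = −ΔU = 44500 J.
Net over both steps: W = -7850 J, Q = 13100 J, ΔU = 20900 J.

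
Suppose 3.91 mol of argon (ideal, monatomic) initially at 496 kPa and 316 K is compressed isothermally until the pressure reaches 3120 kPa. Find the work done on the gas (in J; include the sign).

V₁ = nRT₁/P₁ = 3.91×8.314×316/496 = 20.7 L.
Isothermal: T stays 316 K; PV = const ⇒ V₂ = 3.29 L, P₂ = 3120 kPa.
W = nRT ln(V₂/V₁) = 3.91×8.314×316×ln(0.159) = -18900 J.
Work done on the gas = −W_by = 18900 J.

18900 J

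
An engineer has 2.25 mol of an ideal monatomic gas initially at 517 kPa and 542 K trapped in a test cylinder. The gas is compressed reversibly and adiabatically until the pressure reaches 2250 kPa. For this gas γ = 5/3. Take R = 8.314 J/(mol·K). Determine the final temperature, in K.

976 K

V₁ = nRT₁/P₁ = 2.25×8.314×542/517 = 19.6 L.
Adiabatic: T₂/T₁ = (P₂/P₁)^((γ−1)/γ) ⇒ T₂ = 542×(4.35)^0.400 = 976 K; V₂ = 8.11 L.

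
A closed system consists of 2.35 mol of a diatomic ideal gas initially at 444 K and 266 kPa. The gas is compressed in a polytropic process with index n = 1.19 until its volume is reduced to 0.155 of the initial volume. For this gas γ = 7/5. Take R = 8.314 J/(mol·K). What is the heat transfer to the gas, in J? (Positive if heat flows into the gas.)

-10200 J

V₁ = nRT₁/P₁ = 2.35×8.314×444/266 = 32.6 L.
Polytropic n=1.19: T₂ = T₁(V₁/V₂)^(n−1) = 444×(6.45)^0.19 = 633 K; P₂ = P₁(V₁/V₂)^n = 2450 kPa.
W = (P₁V₁−P₂V₂)/(n−1) = (266×32.6−2450×5.05)/0.19 = -19400 J.
ΔU = nCvΔT = 2.35×20.8×(633−444) = 9220 J.
Q = ΔU + W = -10200 J.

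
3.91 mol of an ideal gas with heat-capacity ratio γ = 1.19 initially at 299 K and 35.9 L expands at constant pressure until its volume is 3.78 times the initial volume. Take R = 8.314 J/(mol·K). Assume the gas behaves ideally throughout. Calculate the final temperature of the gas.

P₁ = nRT₁/V₁ = 3.91×8.314×299/35.9 = 271 kPa.
Isobaric: P stays 271 kPa; V/T = const ⇒ T₂ = 1130 K, V₂ = 136 L.

1130 K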